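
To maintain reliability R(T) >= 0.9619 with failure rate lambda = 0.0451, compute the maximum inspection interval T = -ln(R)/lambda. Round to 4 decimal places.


R_target = 0.9619
lambda = 0.0451
-ln(0.9619) = 0.0388
T = 0.0388 / 0.0451
T = 0.8613

0.8613


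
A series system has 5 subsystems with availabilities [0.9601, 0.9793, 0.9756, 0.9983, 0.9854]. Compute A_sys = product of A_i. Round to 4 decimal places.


Subsystems: [0.9601, 0.9793, 0.9756, 0.9983, 0.9854]
After subsystem 1 (A=0.9601): product = 0.9601
After subsystem 2 (A=0.9793): product = 0.9402
After subsystem 3 (A=0.9756): product = 0.9173
After subsystem 4 (A=0.9983): product = 0.9157
After subsystem 5 (A=0.9854): product = 0.9024
A_sys = 0.9024

0.9024


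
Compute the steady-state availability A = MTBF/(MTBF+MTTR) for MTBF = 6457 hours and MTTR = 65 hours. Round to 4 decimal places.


MTBF = 6457
MTTR = 65
MTBF + MTTR = 6522
A = 6457 / 6522
A = 0.99

0.99


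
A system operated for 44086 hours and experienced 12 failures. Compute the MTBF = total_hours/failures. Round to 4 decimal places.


total_hours = 44086
failures = 12
MTBF = 44086 / 12
MTBF = 3673.8333

3673.8333


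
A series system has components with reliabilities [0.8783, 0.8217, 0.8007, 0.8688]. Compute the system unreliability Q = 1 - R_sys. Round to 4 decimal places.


Components: [0.8783, 0.8217, 0.8007, 0.8688]
After component 1: product = 0.8783
After component 2: product = 0.7217
After component 3: product = 0.5779
After component 4: product = 0.502
R_sys = 0.502
Q = 1 - 0.502 = 0.498

0.498


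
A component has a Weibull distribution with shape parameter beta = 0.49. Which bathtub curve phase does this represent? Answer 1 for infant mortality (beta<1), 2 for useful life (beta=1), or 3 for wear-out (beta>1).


beta = 0.49
Compare beta to 1:
beta < 1 => infant mortality (phase 1)
beta = 1 => useful life (phase 2)
beta > 1 => wear-out (phase 3)
Since beta = 0.49, this is infant mortality (decreasing failure rate)
Phase = 1

1


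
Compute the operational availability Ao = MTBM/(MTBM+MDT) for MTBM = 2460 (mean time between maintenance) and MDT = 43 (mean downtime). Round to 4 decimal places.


MTBM = 2460
MDT = 43
MTBM + MDT = 2503
Ao = 2460 / 2503
Ao = 0.9828

0.9828


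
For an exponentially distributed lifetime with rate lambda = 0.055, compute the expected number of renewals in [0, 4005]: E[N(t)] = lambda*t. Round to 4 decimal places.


lambda = 0.055
t = 4005
E[N(t)] = lambda * t
E[N(t)] = 0.055 * 4005
E[N(t)] = 220.275

220.275


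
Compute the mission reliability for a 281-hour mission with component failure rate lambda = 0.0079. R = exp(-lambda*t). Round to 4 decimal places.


lambda = 0.0079
mission_time = 281
lambda * t = 0.0079 * 281 = 2.2199
R = exp(-2.2199)
R = 0.1086

0.1086


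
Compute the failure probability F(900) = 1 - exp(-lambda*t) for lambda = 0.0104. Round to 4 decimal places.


lambda = 0.0104, t = 900
lambda * t = 9.36
exp(-9.36) = 0.0001
F(t) = 1 - 0.0001
F(t) = 0.9999

0.9999


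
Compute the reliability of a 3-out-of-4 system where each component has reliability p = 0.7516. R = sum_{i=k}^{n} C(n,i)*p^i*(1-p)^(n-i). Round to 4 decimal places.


k = 3, n = 4, p = 0.7516
i=3: C(4,3)=4 * 0.7516^3 * 0.2484^1 = 0.4219
i=4: C(4,4)=1 * 0.7516^4 * 0.2484^0 = 0.3191
R = sum of terms = 0.741

0.741


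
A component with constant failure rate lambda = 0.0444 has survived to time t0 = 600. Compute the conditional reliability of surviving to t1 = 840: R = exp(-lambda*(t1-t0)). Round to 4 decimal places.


lambda = 0.0444
t0 = 600, t1 = 840
t1 - t0 = 240
lambda * (t1-t0) = 0.0444 * 240 = 10.656
R = exp(-10.656)
R = 0.0

0.0


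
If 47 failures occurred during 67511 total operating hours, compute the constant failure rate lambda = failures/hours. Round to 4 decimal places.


failures = 47
total_hours = 67511
lambda = 47 / 67511
lambda = 0.0007

0.0007


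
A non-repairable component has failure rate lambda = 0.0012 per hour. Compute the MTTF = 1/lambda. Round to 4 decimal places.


lambda = 0.0012
MTTF = 1 / 0.0012
MTTF = 833.3333

833.3333


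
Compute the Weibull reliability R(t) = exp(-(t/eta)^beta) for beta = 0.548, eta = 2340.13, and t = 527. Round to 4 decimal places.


beta = 0.548, eta = 2340.13, t = 527
t/eta = 527 / 2340.13 = 0.2252
(t/eta)^beta = 0.2252^0.548 = 0.4418
R(t) = exp(-0.4418)
R(t) = 0.6429

0.6429


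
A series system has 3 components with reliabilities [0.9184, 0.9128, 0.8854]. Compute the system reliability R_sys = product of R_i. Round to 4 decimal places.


Components: [0.9184, 0.9128, 0.8854]
After component 1 (R=0.9184): product = 0.9184
After component 2 (R=0.9128): product = 0.8383
After component 3 (R=0.8854): product = 0.7422
R_sys = 0.7422

0.7422


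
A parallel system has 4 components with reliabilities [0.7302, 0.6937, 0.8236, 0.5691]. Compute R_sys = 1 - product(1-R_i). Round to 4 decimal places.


Components: [0.7302, 0.6937, 0.8236, 0.5691]
(1 - 0.7302) = 0.2698, running product = 0.2698
(1 - 0.6937) = 0.3063, running product = 0.0826
(1 - 0.8236) = 0.1764, running product = 0.0146
(1 - 0.5691) = 0.4309, running product = 0.0063
Product of (1-R_i) = 0.0063
R_sys = 1 - 0.0063 = 0.9937

0.9937


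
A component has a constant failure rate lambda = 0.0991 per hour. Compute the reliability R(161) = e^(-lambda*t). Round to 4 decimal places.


lambda = 0.0991
t = 161
lambda * t = 15.9551
R(t) = e^(-15.9551)
R(t) = 0.0

0.0


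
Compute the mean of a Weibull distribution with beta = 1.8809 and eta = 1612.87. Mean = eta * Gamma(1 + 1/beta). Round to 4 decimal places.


beta = 1.8809, eta = 1612.87
1/beta = 0.5317
1 + 1/beta = 1.5317
Gamma(1.5317) = 0.8877
Mean = 1612.87 * 0.8877
Mean = 1431.6855

1431.6855


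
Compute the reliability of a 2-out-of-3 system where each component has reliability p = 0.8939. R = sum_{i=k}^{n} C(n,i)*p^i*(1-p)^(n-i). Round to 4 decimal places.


k = 2, n = 3, p = 0.8939
i=2: C(3,2)=3 * 0.8939^2 * 0.1061^1 = 0.2543
i=3: C(3,3)=1 * 0.8939^3 * 0.1061^0 = 0.7143
R = sum of terms = 0.9686

0.9686


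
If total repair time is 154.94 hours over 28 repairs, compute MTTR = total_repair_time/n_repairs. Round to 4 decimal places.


total_repair_time = 154.94
n_repairs = 28
MTTR = 154.94 / 28
MTTR = 5.5336

5.5336


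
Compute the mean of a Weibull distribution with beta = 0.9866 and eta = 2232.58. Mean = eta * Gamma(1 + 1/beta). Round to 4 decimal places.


beta = 0.9866, eta = 2232.58
1/beta = 1.0136
1 + 1/beta = 2.0136
Gamma(2.0136) = 1.0058
Mean = 2232.58 * 1.0058
Mean = 2245.5701

2245.5701


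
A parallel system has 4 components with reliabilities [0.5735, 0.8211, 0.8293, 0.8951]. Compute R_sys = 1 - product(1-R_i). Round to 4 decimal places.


Components: [0.5735, 0.8211, 0.8293, 0.8951]
(1 - 0.5735) = 0.4265, running product = 0.4265
(1 - 0.8211) = 0.1789, running product = 0.0763
(1 - 0.8293) = 0.1707, running product = 0.013
(1 - 0.8951) = 0.1049, running product = 0.0014
Product of (1-R_i) = 0.0014
R_sys = 1 - 0.0014 = 0.9986

0.9986


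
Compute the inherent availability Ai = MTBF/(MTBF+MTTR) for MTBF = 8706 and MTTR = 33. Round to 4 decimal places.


MTBF = 8706
MTTR = 33
MTBF + MTTR = 8739
Ai = 8706 / 8739
Ai = 0.9962

0.9962


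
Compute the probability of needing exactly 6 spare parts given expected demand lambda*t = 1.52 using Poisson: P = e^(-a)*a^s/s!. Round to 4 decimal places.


a = 1.52, s = 6
e^(-a) = e^(-1.52) = 0.2187
a^s = 1.52^6 = 12.3328
s! = 720
P = 0.2187 * 12.3328 / 720
P = 0.0037

0.0037


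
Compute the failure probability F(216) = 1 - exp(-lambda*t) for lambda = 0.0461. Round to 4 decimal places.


lambda = 0.0461, t = 216
lambda * t = 9.9576
exp(-9.9576) = 0.0
F(t) = 1 - 0.0
F(t) = 1.0

1.0


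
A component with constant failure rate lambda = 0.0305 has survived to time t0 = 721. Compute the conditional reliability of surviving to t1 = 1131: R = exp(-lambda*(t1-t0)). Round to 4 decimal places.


lambda = 0.0305
t0 = 721, t1 = 1131
t1 - t0 = 410
lambda * (t1-t0) = 0.0305 * 410 = 12.505
R = exp(-12.505)
R = 0.0

0.0


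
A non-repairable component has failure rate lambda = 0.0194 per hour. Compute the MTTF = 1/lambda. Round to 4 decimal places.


lambda = 0.0194
MTTF = 1 / 0.0194
MTTF = 51.5464

51.5464


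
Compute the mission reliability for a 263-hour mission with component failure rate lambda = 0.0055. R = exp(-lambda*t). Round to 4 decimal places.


lambda = 0.0055
mission_time = 263
lambda * t = 0.0055 * 263 = 1.4465
R = exp(-1.4465)
R = 0.2354

0.2354


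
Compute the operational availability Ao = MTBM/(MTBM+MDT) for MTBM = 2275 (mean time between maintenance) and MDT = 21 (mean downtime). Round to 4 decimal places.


MTBM = 2275
MDT = 21
MTBM + MDT = 2296
Ao = 2275 / 2296
Ao = 0.9909

0.9909


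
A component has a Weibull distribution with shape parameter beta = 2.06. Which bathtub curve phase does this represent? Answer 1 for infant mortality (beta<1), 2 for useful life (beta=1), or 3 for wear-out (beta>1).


beta = 2.06
Compare beta to 1:
beta < 1 => infant mortality (phase 1)
beta = 1 => useful life (phase 2)
beta > 1 => wear-out (phase 3)
Since beta = 2.06, this is wear-out (increasing failure rate)
Phase = 3

3


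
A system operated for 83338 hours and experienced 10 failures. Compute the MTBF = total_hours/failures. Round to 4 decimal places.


total_hours = 83338
failures = 10
MTBF = 83338 / 10
MTBF = 8333.8

8333.8


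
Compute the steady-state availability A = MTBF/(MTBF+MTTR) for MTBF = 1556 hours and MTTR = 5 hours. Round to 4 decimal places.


MTBF = 1556
MTTR = 5
MTBF + MTTR = 1561
A = 1556 / 1561
A = 0.9968

0.9968


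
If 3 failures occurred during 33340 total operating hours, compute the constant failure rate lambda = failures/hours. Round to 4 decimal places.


failures = 3
total_hours = 33340
lambda = 3 / 33340
lambda = 0.0001

0.0001


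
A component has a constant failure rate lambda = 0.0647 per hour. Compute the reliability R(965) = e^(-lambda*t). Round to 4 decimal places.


lambda = 0.0647
t = 965
lambda * t = 62.4355
R(t) = e^(-62.4355)
R(t) = 0.0

0.0


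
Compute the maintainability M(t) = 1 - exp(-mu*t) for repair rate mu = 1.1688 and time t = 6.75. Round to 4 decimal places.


mu = 1.1688, t = 6.75
mu * t = 1.1688 * 6.75 = 7.8894
exp(-7.8894) = 0.0004
M(t) = 1 - 0.0004
M(t) = 0.9996

0.9996


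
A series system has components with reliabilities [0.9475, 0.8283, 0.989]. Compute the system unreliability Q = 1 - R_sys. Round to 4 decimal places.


Components: [0.9475, 0.8283, 0.989]
After component 1: product = 0.9475
After component 2: product = 0.7848
After component 3: product = 0.7762
R_sys = 0.7762
Q = 1 - 0.7762 = 0.2238

0.2238


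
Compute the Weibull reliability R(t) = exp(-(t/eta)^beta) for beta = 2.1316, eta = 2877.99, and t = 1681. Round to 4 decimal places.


beta = 2.1316, eta = 2877.99, t = 1681
t/eta = 1681 / 2877.99 = 0.5841
(t/eta)^beta = 0.5841^2.1316 = 0.3179
R(t) = exp(-0.3179)
R(t) = 0.7277

0.7277


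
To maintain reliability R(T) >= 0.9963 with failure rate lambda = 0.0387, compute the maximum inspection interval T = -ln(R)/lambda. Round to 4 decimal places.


R_target = 0.9963
lambda = 0.0387
-ln(0.9963) = 0.0037
T = 0.0037 / 0.0387
T = 0.0958

0.0958


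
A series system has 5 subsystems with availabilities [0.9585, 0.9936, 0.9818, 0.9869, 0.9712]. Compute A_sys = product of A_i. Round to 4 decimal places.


Subsystems: [0.9585, 0.9936, 0.9818, 0.9869, 0.9712]
After subsystem 1 (A=0.9585): product = 0.9585
After subsystem 2 (A=0.9936): product = 0.9524
After subsystem 3 (A=0.9818): product = 0.935
After subsystem 4 (A=0.9869): product = 0.9228
After subsystem 5 (A=0.9712): product = 0.8962
A_sys = 0.8962

0.8962


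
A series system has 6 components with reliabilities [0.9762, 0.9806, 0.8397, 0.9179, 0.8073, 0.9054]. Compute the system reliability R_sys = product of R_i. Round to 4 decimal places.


Components: [0.9762, 0.9806, 0.8397, 0.9179, 0.8073, 0.9054]
After component 1 (R=0.9762): product = 0.9762
After component 2 (R=0.9806): product = 0.9573
After component 3 (R=0.8397): product = 0.8038
After component 4 (R=0.9179): product = 0.7378
After component 5 (R=0.8073): product = 0.5956
After component 6 (R=0.9054): product = 0.5393
R_sys = 0.5393

0.5393


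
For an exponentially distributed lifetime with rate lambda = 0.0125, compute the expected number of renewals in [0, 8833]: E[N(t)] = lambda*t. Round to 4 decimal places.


lambda = 0.0125
t = 8833
E[N(t)] = lambda * t
E[N(t)] = 0.0125 * 8833
E[N(t)] = 110.4125

110.4125


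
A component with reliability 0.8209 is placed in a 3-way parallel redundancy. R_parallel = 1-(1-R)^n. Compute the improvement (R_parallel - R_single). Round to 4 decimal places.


R_single = 0.8209, n = 3
1 - R_single = 0.1791
(1 - R_single)^n = 0.1791^3 = 0.0057
R_parallel = 1 - 0.0057 = 0.9943
Improvement = 0.9943 - 0.8209
Improvement = 0.1734

0.1734


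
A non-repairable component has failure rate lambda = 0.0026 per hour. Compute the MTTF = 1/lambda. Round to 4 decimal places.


lambda = 0.0026
MTTF = 1 / 0.0026
MTTF = 384.6154

384.6154


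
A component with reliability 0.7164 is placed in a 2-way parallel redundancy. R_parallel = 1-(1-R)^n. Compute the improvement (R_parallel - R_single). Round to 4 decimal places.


R_single = 0.7164, n = 2
1 - R_single = 0.2836
(1 - R_single)^n = 0.2836^2 = 0.0804
R_parallel = 1 - 0.0804 = 0.9196
Improvement = 0.9196 - 0.7164
Improvement = 0.2032

0.2032


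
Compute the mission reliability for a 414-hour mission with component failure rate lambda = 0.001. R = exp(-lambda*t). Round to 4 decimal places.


lambda = 0.001
mission_time = 414
lambda * t = 0.001 * 414 = 0.414
R = exp(-0.414)
R = 0.661

0.661


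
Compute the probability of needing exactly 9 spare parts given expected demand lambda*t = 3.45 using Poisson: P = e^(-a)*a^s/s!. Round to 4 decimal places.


a = 3.45, s = 9
e^(-a) = e^(-3.45) = 0.0317
a^s = 3.45^9 = 69242.3591
s! = 362880
P = 0.0317 * 69242.3591 / 362880
P = 0.0061

0.0061


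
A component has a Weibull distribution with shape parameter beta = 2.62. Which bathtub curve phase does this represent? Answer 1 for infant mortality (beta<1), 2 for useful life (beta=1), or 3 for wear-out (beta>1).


beta = 2.62
Compare beta to 1:
beta < 1 => infant mortality (phase 1)
beta = 1 => useful life (phase 2)
beta > 1 => wear-out (phase 3)
Since beta = 2.62, this is wear-out (increasing failure rate)
Phase = 3

3


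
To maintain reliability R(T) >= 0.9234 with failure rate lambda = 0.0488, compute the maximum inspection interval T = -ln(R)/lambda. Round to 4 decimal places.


R_target = 0.9234
lambda = 0.0488
-ln(0.9234) = 0.0797
T = 0.0797 / 0.0488
T = 1.633

1.633


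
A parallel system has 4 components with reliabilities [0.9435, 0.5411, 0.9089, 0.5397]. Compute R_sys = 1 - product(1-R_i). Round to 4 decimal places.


Components: [0.9435, 0.5411, 0.9089, 0.5397]
(1 - 0.9435) = 0.0565, running product = 0.0565
(1 - 0.5411) = 0.4589, running product = 0.0259
(1 - 0.9089) = 0.0911, running product = 0.0024
(1 - 0.5397) = 0.4603, running product = 0.0011
Product of (1-R_i) = 0.0011
R_sys = 1 - 0.0011 = 0.9989

0.9989


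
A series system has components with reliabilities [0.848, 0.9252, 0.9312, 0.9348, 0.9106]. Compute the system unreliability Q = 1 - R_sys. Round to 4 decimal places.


Components: [0.848, 0.9252, 0.9312, 0.9348, 0.9106]
After component 1: product = 0.848
After component 2: product = 0.7846
After component 3: product = 0.7306
After component 4: product = 0.683
After component 5: product = 0.6219
R_sys = 0.6219
Q = 1 - 0.6219 = 0.3781

0.3781


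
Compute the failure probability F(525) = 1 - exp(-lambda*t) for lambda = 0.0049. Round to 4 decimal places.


lambda = 0.0049, t = 525
lambda * t = 2.5725
exp(-2.5725) = 0.0763
F(t) = 1 - 0.0763
F(t) = 0.9237

0.9237


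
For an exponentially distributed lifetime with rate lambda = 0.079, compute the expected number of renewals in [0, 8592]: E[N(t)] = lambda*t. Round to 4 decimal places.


lambda = 0.079
t = 8592
E[N(t)] = lambda * t
E[N(t)] = 0.079 * 8592
E[N(t)] = 678.768

678.768


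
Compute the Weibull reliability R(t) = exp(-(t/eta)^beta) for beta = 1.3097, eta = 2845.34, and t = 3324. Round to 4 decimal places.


beta = 1.3097, eta = 2845.34, t = 3324
t/eta = 3324 / 2845.34 = 1.1682
(t/eta)^beta = 1.1682^1.3097 = 1.2259
R(t) = exp(-1.2259)
R(t) = 0.2935

0.2935


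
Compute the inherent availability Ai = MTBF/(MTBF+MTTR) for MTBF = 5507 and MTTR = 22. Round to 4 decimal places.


MTBF = 5507
MTTR = 22
MTBF + MTTR = 5529
Ai = 5507 / 5529
Ai = 0.996

0.996


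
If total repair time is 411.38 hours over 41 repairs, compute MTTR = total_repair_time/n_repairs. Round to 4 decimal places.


total_repair_time = 411.38
n_repairs = 41
MTTR = 411.38 / 41
MTTR = 10.0337

10.0337


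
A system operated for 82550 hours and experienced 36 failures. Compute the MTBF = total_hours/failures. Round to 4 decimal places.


total_hours = 82550
failures = 36
MTBF = 82550 / 36
MTBF = 2293.0556

2293.0556


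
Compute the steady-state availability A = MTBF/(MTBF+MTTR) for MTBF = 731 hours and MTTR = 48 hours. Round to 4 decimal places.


MTBF = 731
MTTR = 48
MTBF + MTTR = 779
A = 731 / 779
A = 0.9384

0.9384


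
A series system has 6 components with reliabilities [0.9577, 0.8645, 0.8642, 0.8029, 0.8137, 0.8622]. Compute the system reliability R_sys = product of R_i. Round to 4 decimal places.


Components: [0.9577, 0.8645, 0.8642, 0.8029, 0.8137, 0.8622]
After component 1 (R=0.9577): product = 0.9577
After component 2 (R=0.8645): product = 0.8279
After component 3 (R=0.8642): product = 0.7155
After component 4 (R=0.8029): product = 0.5745
After component 5 (R=0.8137): product = 0.4674
After component 6 (R=0.8622): product = 0.403
R_sys = 0.403

0.403


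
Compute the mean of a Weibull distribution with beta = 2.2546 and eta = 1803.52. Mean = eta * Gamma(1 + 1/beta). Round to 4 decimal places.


beta = 2.2546, eta = 1803.52
1/beta = 0.4435
1 + 1/beta = 1.4435
Gamma(1.4435) = 0.8857
Mean = 1803.52 * 0.8857
Mean = 1597.4575

1597.4575


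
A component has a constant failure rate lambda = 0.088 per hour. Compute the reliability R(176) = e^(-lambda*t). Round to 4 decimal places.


lambda = 0.088
t = 176
lambda * t = 15.488
R(t) = e^(-15.488)
R(t) = 0.0

0.0


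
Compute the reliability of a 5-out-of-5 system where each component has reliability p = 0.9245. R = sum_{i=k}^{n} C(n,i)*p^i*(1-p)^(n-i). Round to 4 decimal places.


k = 5, n = 5, p = 0.9245
i=5: C(5,5)=1 * 0.9245^5 * 0.0755^0 = 0.6754
R = sum of terms = 0.6754

0.6754


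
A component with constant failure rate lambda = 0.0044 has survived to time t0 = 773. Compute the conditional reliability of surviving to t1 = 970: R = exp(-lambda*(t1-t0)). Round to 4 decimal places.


lambda = 0.0044
t0 = 773, t1 = 970
t1 - t0 = 197
lambda * (t1-t0) = 0.0044 * 197 = 0.8668
R = exp(-0.8668)
R = 0.4203

0.4203


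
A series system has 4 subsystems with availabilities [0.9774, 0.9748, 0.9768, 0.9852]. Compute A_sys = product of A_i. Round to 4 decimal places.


Subsystems: [0.9774, 0.9748, 0.9768, 0.9852]
After subsystem 1 (A=0.9774): product = 0.9774
After subsystem 2 (A=0.9748): product = 0.9528
After subsystem 3 (A=0.9768): product = 0.9307
After subsystem 4 (A=0.9852): product = 0.9169
A_sys = 0.9169

0.9169


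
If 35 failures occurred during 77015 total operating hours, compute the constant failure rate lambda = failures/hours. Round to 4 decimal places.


failures = 35
total_hours = 77015
lambda = 35 / 77015
lambda = 0.0005

0.0005


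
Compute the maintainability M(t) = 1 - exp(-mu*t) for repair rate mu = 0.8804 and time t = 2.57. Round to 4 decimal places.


mu = 0.8804, t = 2.57
mu * t = 0.8804 * 2.57 = 2.2626
exp(-2.2626) = 0.1041
M(t) = 1 - 0.1041
M(t) = 0.8959

0.8959


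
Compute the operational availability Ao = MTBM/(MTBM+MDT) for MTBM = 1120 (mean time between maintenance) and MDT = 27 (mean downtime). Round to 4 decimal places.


MTBM = 1120
MDT = 27
MTBM + MDT = 1147
Ao = 1120 / 1147
Ao = 0.9765

0.9765


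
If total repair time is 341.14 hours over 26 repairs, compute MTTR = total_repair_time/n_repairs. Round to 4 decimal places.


total_repair_time = 341.14
n_repairs = 26
MTTR = 341.14 / 26
MTTR = 13.1208

13.1208


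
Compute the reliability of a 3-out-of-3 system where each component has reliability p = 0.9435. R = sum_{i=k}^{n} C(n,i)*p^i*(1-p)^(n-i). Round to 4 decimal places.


k = 3, n = 3, p = 0.9435
i=3: C(3,3)=1 * 0.9435^3 * 0.0565^0 = 0.8399
R = sum of terms = 0.8399

0.8399


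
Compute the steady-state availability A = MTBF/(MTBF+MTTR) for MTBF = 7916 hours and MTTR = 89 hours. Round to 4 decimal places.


MTBF = 7916
MTTR = 89
MTBF + MTTR = 8005
A = 7916 / 8005
A = 0.9889

0.9889


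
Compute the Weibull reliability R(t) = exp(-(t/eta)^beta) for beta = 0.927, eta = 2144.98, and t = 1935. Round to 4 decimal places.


beta = 0.927, eta = 2144.98, t = 1935
t/eta = 1935 / 2144.98 = 0.9021
(t/eta)^beta = 0.9021^0.927 = 0.9089
R(t) = exp(-0.9089)
R(t) = 0.403

0.403


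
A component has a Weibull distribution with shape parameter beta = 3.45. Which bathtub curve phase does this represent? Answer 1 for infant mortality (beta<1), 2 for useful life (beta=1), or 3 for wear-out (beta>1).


beta = 3.45
Compare beta to 1:
beta < 1 => infant mortality (phase 1)
beta = 1 => useful life (phase 2)
beta > 1 => wear-out (phase 3)
Since beta = 3.45, this is wear-out (increasing failure rate)
Phase = 3

3


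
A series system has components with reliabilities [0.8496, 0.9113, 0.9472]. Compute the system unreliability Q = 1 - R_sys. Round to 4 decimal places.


Components: [0.8496, 0.9113, 0.9472]
After component 1: product = 0.8496
After component 2: product = 0.7742
After component 3: product = 0.7334
R_sys = 0.7334
Q = 1 - 0.7334 = 0.2666

0.2666


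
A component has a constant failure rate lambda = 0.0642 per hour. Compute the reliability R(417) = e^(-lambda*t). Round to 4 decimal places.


lambda = 0.0642
t = 417
lambda * t = 26.7714
R(t) = e^(-26.7714)
R(t) = 0.0

0.0


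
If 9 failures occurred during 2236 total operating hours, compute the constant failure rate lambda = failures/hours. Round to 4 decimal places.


failures = 9
total_hours = 2236
lambda = 9 / 2236
lambda = 0.004

0.004


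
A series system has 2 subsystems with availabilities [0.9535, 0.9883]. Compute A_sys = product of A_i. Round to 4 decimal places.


Subsystems: [0.9535, 0.9883]
After subsystem 1 (A=0.9535): product = 0.9535
After subsystem 2 (A=0.9883): product = 0.9423
A_sys = 0.9423

0.9423


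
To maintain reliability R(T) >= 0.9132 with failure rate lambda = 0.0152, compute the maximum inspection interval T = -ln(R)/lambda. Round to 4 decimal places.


R_target = 0.9132
lambda = 0.0152
-ln(0.9132) = 0.0908
T = 0.0908 / 0.0152
T = 5.9737

5.9737


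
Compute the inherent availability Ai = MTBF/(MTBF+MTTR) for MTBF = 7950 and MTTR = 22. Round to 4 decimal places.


MTBF = 7950
MTTR = 22
MTBF + MTTR = 7972
Ai = 7950 / 7972
Ai = 0.9972

0.9972


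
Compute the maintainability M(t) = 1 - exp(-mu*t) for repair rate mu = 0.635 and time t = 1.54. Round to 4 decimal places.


mu = 0.635, t = 1.54
mu * t = 0.635 * 1.54 = 0.9779
exp(-0.9779) = 0.3761
M(t) = 1 - 0.3761
M(t) = 0.6239

0.6239


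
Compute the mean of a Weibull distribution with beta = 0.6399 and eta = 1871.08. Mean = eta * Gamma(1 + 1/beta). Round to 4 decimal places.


beta = 0.6399, eta = 1871.08
1/beta = 1.5627
1 + 1/beta = 2.5627
Gamma(2.5627) = 1.3906
Mean = 1871.08 * 1.3906
Mean = 2601.9816

2601.9816


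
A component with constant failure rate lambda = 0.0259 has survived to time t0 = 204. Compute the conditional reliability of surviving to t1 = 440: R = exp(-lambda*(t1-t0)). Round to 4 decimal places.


lambda = 0.0259
t0 = 204, t1 = 440
t1 - t0 = 236
lambda * (t1-t0) = 0.0259 * 236 = 6.1124
R = exp(-6.1124)
R = 0.0022

0.0022


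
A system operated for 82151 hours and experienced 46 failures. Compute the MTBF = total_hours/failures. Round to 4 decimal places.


total_hours = 82151
failures = 46
MTBF = 82151 / 46
MTBF = 1785.8913

1785.8913


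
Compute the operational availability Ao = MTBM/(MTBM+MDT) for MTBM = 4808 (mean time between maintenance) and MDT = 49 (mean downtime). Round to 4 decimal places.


MTBM = 4808
MDT = 49
MTBM + MDT = 4857
Ao = 4808 / 4857
Ao = 0.9899

0.9899


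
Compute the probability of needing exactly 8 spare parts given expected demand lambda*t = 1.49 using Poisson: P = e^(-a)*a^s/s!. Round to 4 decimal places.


a = 1.49, s = 8
e^(-a) = e^(-1.49) = 0.2254
a^s = 1.49^8 = 24.2935
s! = 40320
P = 0.2254 * 24.2935 / 40320
P = 0.0001

0.0001


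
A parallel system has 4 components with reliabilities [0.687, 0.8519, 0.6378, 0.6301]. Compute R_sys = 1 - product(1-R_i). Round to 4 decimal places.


Components: [0.687, 0.8519, 0.6378, 0.6301]
(1 - 0.687) = 0.313, running product = 0.313
(1 - 0.8519) = 0.1481, running product = 0.0464
(1 - 0.6378) = 0.3622, running product = 0.0168
(1 - 0.6301) = 0.3699, running product = 0.0062
Product of (1-R_i) = 0.0062
R_sys = 1 - 0.0062 = 0.9938

0.9938


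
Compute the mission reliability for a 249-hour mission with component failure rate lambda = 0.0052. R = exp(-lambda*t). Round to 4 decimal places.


lambda = 0.0052
mission_time = 249
lambda * t = 0.0052 * 249 = 1.2948
R = exp(-1.2948)
R = 0.274

0.274


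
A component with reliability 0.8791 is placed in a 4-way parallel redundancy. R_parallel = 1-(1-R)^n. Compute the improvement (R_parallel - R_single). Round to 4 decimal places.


R_single = 0.8791, n = 4
1 - R_single = 0.1209
(1 - R_single)^n = 0.1209^4 = 0.0002
R_parallel = 1 - 0.0002 = 0.9998
Improvement = 0.9998 - 0.8791
Improvement = 0.1207

0.1207


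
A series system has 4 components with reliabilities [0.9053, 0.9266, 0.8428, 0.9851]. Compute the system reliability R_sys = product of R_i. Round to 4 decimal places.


Components: [0.9053, 0.9266, 0.8428, 0.9851]
After component 1 (R=0.9053): product = 0.9053
After component 2 (R=0.9266): product = 0.8389
After component 3 (R=0.8428): product = 0.707
After component 4 (R=0.9851): product = 0.6964
R_sys = 0.6964

0.6964


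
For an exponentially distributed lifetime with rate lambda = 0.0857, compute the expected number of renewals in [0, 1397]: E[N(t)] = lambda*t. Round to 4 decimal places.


lambda = 0.0857
t = 1397
E[N(t)] = lambda * t
E[N(t)] = 0.0857 * 1397
E[N(t)] = 119.7229

119.7229


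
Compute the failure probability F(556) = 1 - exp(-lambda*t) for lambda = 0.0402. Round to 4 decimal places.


lambda = 0.0402, t = 556
lambda * t = 22.3512
exp(-22.3512) = 0.0
F(t) = 1 - 0.0
F(t) = 1.0

1.0


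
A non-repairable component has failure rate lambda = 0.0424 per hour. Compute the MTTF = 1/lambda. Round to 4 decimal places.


lambda = 0.0424
MTTF = 1 / 0.0424
MTTF = 23.5849

23.5849


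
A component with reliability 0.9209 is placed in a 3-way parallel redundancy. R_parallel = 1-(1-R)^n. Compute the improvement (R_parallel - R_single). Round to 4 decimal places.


R_single = 0.9209, n = 3
1 - R_single = 0.0791
(1 - R_single)^n = 0.0791^3 = 0.0005
R_parallel = 1 - 0.0005 = 0.9995
Improvement = 0.9995 - 0.9209
Improvement = 0.0786

0.0786


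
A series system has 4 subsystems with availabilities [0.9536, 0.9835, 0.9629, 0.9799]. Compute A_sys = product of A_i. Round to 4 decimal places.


Subsystems: [0.9536, 0.9835, 0.9629, 0.9799]
After subsystem 1 (A=0.9536): product = 0.9536
After subsystem 2 (A=0.9835): product = 0.9379
After subsystem 3 (A=0.9629): product = 0.9031
After subsystem 4 (A=0.9799): product = 0.8849
A_sys = 0.8849

0.8849


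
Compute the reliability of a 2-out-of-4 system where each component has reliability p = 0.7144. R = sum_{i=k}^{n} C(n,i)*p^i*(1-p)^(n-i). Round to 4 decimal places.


k = 2, n = 4, p = 0.7144
i=2: C(4,2)=6 * 0.7144^2 * 0.2856^2 = 0.2498
i=3: C(4,3)=4 * 0.7144^3 * 0.2856^1 = 0.4165
i=4: C(4,4)=1 * 0.7144^4 * 0.2856^0 = 0.2605
R = sum of terms = 0.9268

0.9268


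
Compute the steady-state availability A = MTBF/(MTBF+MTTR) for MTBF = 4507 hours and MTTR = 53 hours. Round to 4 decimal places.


MTBF = 4507
MTTR = 53
MTBF + MTTR = 4560
A = 4507 / 4560
A = 0.9884

0.9884


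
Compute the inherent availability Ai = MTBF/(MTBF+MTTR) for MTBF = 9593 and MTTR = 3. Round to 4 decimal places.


MTBF = 9593
MTTR = 3
MTBF + MTTR = 9596
Ai = 9593 / 9596
Ai = 0.9997

0.9997


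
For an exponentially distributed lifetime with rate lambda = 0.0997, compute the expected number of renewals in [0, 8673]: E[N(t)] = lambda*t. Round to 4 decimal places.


lambda = 0.0997
t = 8673
E[N(t)] = lambda * t
E[N(t)] = 0.0997 * 8673
E[N(t)] = 864.6981

864.6981


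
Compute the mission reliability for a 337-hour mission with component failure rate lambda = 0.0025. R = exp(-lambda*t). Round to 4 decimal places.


lambda = 0.0025
mission_time = 337
lambda * t = 0.0025 * 337 = 0.8425
R = exp(-0.8425)
R = 0.4306

0.4306


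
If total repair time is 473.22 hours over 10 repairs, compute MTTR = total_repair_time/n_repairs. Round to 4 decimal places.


total_repair_time = 473.22
n_repairs = 10
MTTR = 473.22 / 10
MTTR = 47.322

47.322


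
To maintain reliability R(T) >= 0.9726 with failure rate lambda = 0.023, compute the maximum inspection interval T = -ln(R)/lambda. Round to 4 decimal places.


R_target = 0.9726
lambda = 0.023
-ln(0.9726) = 0.0278
T = 0.0278 / 0.023
T = 1.2079

1.2079


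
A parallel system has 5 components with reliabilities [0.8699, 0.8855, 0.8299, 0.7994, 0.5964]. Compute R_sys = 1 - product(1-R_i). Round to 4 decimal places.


Components: [0.8699, 0.8855, 0.8299, 0.7994, 0.5964]
(1 - 0.8699) = 0.1301, running product = 0.1301
(1 - 0.8855) = 0.1145, running product = 0.0149
(1 - 0.8299) = 0.1701, running product = 0.0025
(1 - 0.7994) = 0.2006, running product = 0.0005
(1 - 0.5964) = 0.4036, running product = 0.0002
Product of (1-R_i) = 0.0002
R_sys = 1 - 0.0002 = 0.9998

0.9998


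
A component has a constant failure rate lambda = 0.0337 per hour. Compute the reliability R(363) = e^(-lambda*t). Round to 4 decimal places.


lambda = 0.0337
t = 363
lambda * t = 12.2331
R(t) = e^(-12.2331)
R(t) = 0.0

0.0


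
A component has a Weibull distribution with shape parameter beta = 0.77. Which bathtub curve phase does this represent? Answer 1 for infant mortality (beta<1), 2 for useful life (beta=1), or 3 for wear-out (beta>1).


beta = 0.77
Compare beta to 1:
beta < 1 => infant mortality (phase 1)
beta = 1 => useful life (phase 2)
beta > 1 => wear-out (phase 3)
Since beta = 0.77, this is infant mortality (decreasing failure rate)
Phase = 1

1


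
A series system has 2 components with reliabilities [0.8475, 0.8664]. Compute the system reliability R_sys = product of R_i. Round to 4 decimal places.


Components: [0.8475, 0.8664]
After component 1 (R=0.8475): product = 0.8475
After component 2 (R=0.8664): product = 0.7343
R_sys = 0.7343

0.7343


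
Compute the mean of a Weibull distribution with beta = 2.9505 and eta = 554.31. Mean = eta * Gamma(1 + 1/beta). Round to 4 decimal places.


beta = 2.9505, eta = 554.31
1/beta = 0.3389
1 + 1/beta = 1.3389
Gamma(1.3389) = 0.8923
Mean = 554.31 * 0.8923
Mean = 494.6306

494.6306


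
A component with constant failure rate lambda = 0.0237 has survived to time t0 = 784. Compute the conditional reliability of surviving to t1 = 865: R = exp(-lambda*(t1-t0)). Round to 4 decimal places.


lambda = 0.0237
t0 = 784, t1 = 865
t1 - t0 = 81
lambda * (t1-t0) = 0.0237 * 81 = 1.9197
R = exp(-1.9197)
R = 0.1467

0.1467


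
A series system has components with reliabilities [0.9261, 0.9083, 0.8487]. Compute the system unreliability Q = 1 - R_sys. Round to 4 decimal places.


Components: [0.9261, 0.9083, 0.8487]
After component 1: product = 0.9261
After component 2: product = 0.8412
After component 3: product = 0.7139
R_sys = 0.7139
Q = 1 - 0.7139 = 0.2861

0.2861


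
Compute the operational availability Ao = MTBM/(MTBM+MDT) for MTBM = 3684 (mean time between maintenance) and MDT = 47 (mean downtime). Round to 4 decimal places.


MTBM = 3684
MDT = 47
MTBM + MDT = 3731
Ao = 3684 / 3731
Ao = 0.9874

0.9874


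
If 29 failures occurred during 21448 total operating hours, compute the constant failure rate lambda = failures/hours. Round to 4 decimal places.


failures = 29
total_hours = 21448
lambda = 29 / 21448
lambda = 0.0014

0.0014


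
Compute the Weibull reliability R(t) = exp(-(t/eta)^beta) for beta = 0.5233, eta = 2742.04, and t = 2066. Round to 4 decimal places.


beta = 0.5233, eta = 2742.04, t = 2066
t/eta = 2066 / 2742.04 = 0.7535
(t/eta)^beta = 0.7535^0.5233 = 0.8623
R(t) = exp(-0.8623)
R(t) = 0.4222

0.4222


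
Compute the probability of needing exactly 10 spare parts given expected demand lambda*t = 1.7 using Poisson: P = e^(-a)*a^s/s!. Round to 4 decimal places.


a = 1.7, s = 10
e^(-a) = e^(-1.7) = 0.1827
a^s = 1.7^10 = 201.5994
s! = 3628800
P = 0.1827 * 201.5994 / 3628800
P = 0.0

0.0


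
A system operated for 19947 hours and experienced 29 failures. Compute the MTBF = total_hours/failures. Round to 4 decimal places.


total_hours = 19947
failures = 29
MTBF = 19947 / 29
MTBF = 687.8276

687.8276


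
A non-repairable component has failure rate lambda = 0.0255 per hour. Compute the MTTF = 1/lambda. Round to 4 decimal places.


lambda = 0.0255
MTTF = 1 / 0.0255
MTTF = 39.2157

39.2157


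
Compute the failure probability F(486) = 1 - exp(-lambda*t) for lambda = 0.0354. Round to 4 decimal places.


lambda = 0.0354, t = 486
lambda * t = 17.2044
exp(-17.2044) = 0.0
F(t) = 1 - 0.0
F(t) = 1.0

1.0


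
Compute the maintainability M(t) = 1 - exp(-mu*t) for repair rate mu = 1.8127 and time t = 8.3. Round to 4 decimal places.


mu = 1.8127, t = 8.3
mu * t = 1.8127 * 8.3 = 15.0454
exp(-15.0454) = 0.0
M(t) = 1 - 0.0
M(t) = 1.0

1.0


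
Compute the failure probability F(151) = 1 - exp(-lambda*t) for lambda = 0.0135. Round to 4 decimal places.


lambda = 0.0135, t = 151
lambda * t = 2.0385
exp(-2.0385) = 0.1302
F(t) = 1 - 0.1302
F(t) = 0.8698

0.8698


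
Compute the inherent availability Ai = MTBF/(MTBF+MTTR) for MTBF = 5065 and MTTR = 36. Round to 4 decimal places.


MTBF = 5065
MTTR = 36
MTBF + MTTR = 5101
Ai = 5065 / 5101
Ai = 0.9929

0.9929


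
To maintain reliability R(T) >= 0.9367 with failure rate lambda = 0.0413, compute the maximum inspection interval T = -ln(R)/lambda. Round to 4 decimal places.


R_target = 0.9367
lambda = 0.0413
-ln(0.9367) = 0.0654
T = 0.0654 / 0.0413
T = 1.5833

1.5833


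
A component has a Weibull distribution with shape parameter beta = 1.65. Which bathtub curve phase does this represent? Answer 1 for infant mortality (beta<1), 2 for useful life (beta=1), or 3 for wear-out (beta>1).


beta = 1.65
Compare beta to 1:
beta < 1 => infant mortality (phase 1)
beta = 1 => useful life (phase 2)
beta > 1 => wear-out (phase 3)
Since beta = 1.65, this is wear-out (increasing failure rate)
Phase = 3

3


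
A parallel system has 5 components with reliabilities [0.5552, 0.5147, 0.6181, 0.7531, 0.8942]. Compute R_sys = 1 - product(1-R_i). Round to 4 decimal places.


Components: [0.5552, 0.5147, 0.6181, 0.7531, 0.8942]
(1 - 0.5552) = 0.4448, running product = 0.4448
(1 - 0.5147) = 0.4853, running product = 0.2159
(1 - 0.6181) = 0.3819, running product = 0.0824
(1 - 0.7531) = 0.2469, running product = 0.0204
(1 - 0.8942) = 0.1058, running product = 0.0022
Product of (1-R_i) = 0.0022
R_sys = 1 - 0.0022 = 0.9978

0.9978


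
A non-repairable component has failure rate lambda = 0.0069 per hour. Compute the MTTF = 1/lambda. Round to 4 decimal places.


lambda = 0.0069
MTTF = 1 / 0.0069
MTTF = 144.9275

144.9275


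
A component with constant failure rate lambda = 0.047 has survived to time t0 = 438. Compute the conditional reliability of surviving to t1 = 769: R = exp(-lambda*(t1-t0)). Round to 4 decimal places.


lambda = 0.047
t0 = 438, t1 = 769
t1 - t0 = 331
lambda * (t1-t0) = 0.047 * 331 = 15.557
R = exp(-15.557)
R = 0.0

0.0


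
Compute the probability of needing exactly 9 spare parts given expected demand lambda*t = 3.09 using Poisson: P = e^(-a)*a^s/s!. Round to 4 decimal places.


a = 3.09, s = 9
e^(-a) = e^(-3.09) = 0.0455
a^s = 3.09^9 = 25681.8506
s! = 362880
P = 0.0455 * 25681.8506 / 362880
P = 0.0032

0.0032


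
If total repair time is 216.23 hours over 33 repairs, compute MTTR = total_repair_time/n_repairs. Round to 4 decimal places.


total_repair_time = 216.23
n_repairs = 33
MTTR = 216.23 / 33
MTTR = 6.5524

6.5524


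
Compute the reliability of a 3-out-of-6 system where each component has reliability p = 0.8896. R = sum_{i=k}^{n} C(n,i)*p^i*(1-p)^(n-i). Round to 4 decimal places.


k = 3, n = 6, p = 0.8896
i=3: C(6,3)=20 * 0.8896^3 * 0.1104^3 = 0.0189
i=4: C(6,4)=15 * 0.8896^4 * 0.1104^2 = 0.1145
i=5: C(6,5)=6 * 0.8896^5 * 0.1104^1 = 0.3691
i=6: C(6,6)=1 * 0.8896^6 * 0.1104^0 = 0.4956
R = sum of terms = 0.9981

0.9981


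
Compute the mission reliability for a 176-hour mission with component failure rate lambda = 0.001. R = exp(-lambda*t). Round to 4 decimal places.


lambda = 0.001
mission_time = 176
lambda * t = 0.001 * 176 = 0.176
R = exp(-0.176)
R = 0.8386

0.8386


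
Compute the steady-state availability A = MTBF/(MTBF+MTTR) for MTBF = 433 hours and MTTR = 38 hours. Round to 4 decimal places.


MTBF = 433
MTTR = 38
MTBF + MTTR = 471
A = 433 / 471
A = 0.9193

0.9193


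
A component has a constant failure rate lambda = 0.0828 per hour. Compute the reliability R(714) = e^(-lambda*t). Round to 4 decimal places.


lambda = 0.0828
t = 714
lambda * t = 59.1192
R(t) = e^(-59.1192)
R(t) = 0.0

0.0


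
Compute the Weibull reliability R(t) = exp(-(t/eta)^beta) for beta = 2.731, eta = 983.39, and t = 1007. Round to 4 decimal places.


beta = 2.731, eta = 983.39, t = 1007
t/eta = 1007 / 983.39 = 1.024
(t/eta)^beta = 1.024^2.731 = 1.0669
R(t) = exp(-1.0669)
R(t) = 0.3441

0.3441


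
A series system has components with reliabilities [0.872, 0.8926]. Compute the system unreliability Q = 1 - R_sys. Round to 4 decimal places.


Components: [0.872, 0.8926]
After component 1: product = 0.872
After component 2: product = 0.7783
R_sys = 0.7783
Q = 1 - 0.7783 = 0.2217

0.2217


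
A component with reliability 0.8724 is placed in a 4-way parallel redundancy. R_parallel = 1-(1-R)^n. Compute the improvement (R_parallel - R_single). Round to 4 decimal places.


R_single = 0.8724, n = 4
1 - R_single = 0.1276
(1 - R_single)^n = 0.1276^4 = 0.0003
R_parallel = 1 - 0.0003 = 0.9997
Improvement = 0.9997 - 0.8724
Improvement = 0.1273

0.1273


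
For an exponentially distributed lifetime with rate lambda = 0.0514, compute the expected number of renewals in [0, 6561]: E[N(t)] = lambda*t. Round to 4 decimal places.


lambda = 0.0514
t = 6561
E[N(t)] = lambda * t
E[N(t)] = 0.0514 * 6561
E[N(t)] = 337.2354

337.2354


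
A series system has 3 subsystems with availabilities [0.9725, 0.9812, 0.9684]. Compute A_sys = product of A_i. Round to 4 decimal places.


Subsystems: [0.9725, 0.9812, 0.9684]
After subsystem 1 (A=0.9725): product = 0.9725
After subsystem 2 (A=0.9812): product = 0.9542
After subsystem 3 (A=0.9684): product = 0.9241
A_sys = 0.9241

0.9241


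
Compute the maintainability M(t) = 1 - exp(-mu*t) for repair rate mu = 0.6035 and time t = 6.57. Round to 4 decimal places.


mu = 0.6035, t = 6.57
mu * t = 0.6035 * 6.57 = 3.965
exp(-3.965) = 0.019
M(t) = 1 - 0.019
M(t) = 0.981

0.981
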